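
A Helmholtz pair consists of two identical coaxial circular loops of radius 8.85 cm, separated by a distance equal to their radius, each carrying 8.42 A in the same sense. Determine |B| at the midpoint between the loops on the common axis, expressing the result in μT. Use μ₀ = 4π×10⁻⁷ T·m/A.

Each loop contributes B = μ₀IR²/[2(R²+z²)^(3/2)] on the axis, with z measured from that loop.
Loop 1 (z = 0.04425 m): B₁ = 4.28×10⁻⁵ T. Loop 2 (z = 0.04425 m): B₂ = 4.28×10⁻⁵ T.
The fields add: B = B₁ + B₂ = 8.55×10⁻⁵ T.

B ≈ 85.5 μT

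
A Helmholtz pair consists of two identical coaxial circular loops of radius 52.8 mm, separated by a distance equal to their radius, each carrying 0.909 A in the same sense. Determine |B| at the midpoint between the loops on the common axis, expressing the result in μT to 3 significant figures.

Each loop contributes B = μ₀IR²/[2(R²+z²)^(3/2)] on the axis, with z measured from that loop.
Loop 1 (z = 0.0264 m): B₁ = 7.74×10⁻⁶ T. Loop 2 (z = 0.0264 m): B₂ = 7.74×10⁻⁶ T.
The fields add: B = B₁ + B₂ = 1.55×10⁻⁵ T.

B ≈ 15.5 μT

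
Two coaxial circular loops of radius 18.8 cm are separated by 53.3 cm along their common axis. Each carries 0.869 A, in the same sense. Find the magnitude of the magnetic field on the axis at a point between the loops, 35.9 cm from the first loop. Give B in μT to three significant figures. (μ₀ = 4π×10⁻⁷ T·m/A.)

Each loop contributes B = μ₀IR²/[2(R²+z²)^(3/2)] on the axis, with z measured from that loop.
Loop 1 (z = 0.359 m): B₁ = 2.90×10⁻⁷ T. Loop 2 (z = 0.174 m): B₂ = 1.15×10⁻⁶ T.
The fields add: B = B₁ + B₂ = 1.44×10⁻⁶ T.

B ≈ 1.44 μT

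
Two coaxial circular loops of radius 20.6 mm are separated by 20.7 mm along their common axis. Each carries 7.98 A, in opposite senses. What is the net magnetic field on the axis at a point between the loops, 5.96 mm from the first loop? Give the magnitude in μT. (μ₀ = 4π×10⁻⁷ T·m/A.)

Each loop contributes B = μ₀IR²/[2(R²+z²)^(3/2)] on the axis, with z measured from that loop.
Loop 1 (z = 0.00596 m): B₁ = 2.16×10⁻⁴ T. Loop 2 (z = 0.01474 m): B₂ = 1.31×10⁻⁴ T.
The fields oppose: B = |B₁ − B₂| = 8.48×10⁻⁵ T.

B ≈ 84.8 μT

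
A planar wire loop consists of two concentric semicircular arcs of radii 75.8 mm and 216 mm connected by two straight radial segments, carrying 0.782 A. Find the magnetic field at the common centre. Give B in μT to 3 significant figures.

B ≈ 2.10 μT

The radial connectors point toward the centre, so dl × r̂ = 0 and they contribute nothing.
Each semicircle gives μ₀I/(4R): inner arc 3.24×10⁻⁶ T, outer arc 1.14×10⁻⁶ T.
The two arcs carry current in opposite angular senses, so their fields oppose: B = |3.24×10⁻⁶ − 1.14×10⁻⁶| = 2.10×10⁻⁶ T.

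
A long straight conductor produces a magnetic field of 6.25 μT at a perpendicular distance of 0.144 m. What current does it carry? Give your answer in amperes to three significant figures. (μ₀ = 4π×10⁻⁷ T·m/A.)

I ≈ 4.50 A

For a long straight wire B = μ₀I/(2πd), so I = 2πdB/μ₀.
I = 2π × 0.144 × 6.25×10⁻⁶ / (4π×10⁻⁷) = 4.50 A.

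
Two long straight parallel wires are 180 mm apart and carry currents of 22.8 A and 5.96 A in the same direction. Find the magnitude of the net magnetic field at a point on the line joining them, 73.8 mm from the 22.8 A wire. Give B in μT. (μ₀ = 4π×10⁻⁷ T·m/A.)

B ≈ 50.6 μT

Each long wire gives B = μ₀I/(2πd). Distances are d₁ = 0.0738 m and d₂ = 0.1062 m.
B₁ = 6.18×10⁻⁵ T, B₂ = 1.12×10⁻⁵ T.
Between parallel currents the two contributions point in opposite directions, so they subtract. B = |B₁ − B₂| = |6.18×10⁻⁵ − 1.12×10⁻⁵| = 5.06×10⁻⁵ T.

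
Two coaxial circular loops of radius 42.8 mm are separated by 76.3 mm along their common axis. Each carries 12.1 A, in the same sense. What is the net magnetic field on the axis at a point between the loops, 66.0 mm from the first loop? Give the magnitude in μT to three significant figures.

B ≈ 192 μT

Each loop contributes B = μ₀IR²/[2(R²+z²)^(3/2)] on the axis, with z measured from that loop.
Loop 1 (z = 0.066 m): B₁ = 2.86×10⁻⁵ T. Loop 2 (z = 0.0103 m): B₂ = 1.63×10⁻⁴ T.
The fields add: B = B₁ + B₂ = 1.92×10⁻⁴ T.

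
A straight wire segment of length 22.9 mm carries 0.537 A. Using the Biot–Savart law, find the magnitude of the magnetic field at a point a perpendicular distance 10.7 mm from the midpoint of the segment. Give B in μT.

B ≈ 7.33 μT

For a finite straight segment, B = (μ₀I/4πd)(sinθ₁ + sinθ₂), where θ₁, θ₂ are the angles from the perpendicular to each end.
The perpendicular from the point meets the wire at its midpoint, so each end is L/2 = 0.01145 m away along the wire.
sinθ₁ = 0.01145/√(0.01145²+0.0107²) = 0.7306; sinθ₂ = 0.01145/√(0.01145²+0.0107²) = 0.7306.
B = (4π×10⁻⁷ × 0.537) / (4π × 0.0107) × (0.7306 + 0.7306) = 7.33×10⁻⁶ T.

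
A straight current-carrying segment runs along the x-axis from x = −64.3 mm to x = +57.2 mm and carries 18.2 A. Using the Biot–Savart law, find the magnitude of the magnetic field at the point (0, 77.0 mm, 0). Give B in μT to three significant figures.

For a finite straight segment, B = (μ₀I/4πd)(sinθ₁ + sinθ₂), where θ₁, θ₂ are the angles from the perpendicular to each end.
The perpendicular distance is d = 0.077 m; the end-offsets along the wire are a = 0.0643 m and b = 0.0572 m.
sinθ₁ = 0.0643/√(0.0643²+0.077²) = 0.6410; sinθ₂ = 0.0572/√(0.0572²+0.077²) = 0.5963.
B = (4π×10⁻⁷ × 18.2) / (4π × 0.077) × (0.6410 + 0.5963) = 2.92×10⁻⁵ T.

B ≈ 29.2 μT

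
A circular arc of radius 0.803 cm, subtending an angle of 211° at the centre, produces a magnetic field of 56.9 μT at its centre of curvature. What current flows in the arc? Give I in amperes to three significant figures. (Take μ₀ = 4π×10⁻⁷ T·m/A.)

I ≈ 1.24 A

For a circular arc, B = μ₀Iφ/(4πR) with φ in radians; here φ = 3.683 rad.
So I = 4πRB/(μ₀φ) = 4π × 0.00803 × 5.69×10⁻⁵ / (4π×10⁻⁷ × 3.683) = 1.24 A.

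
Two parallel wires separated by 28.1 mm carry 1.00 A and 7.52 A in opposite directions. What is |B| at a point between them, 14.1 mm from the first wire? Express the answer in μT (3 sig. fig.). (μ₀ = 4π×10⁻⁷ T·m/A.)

B ≈ 122 μT

Each long wire gives B = μ₀I/(2πd). Distances are d₁ = 0.0141 m and d₂ = 0.014 m.
B₁ = 1.42×10⁻⁵ T, B₂ = 1.07×10⁻⁴ T.
Between antiparallel currents both contributions point the same way, so they add. B = B₁ + B₂ = 1.42×10⁻⁵ + 1.07×10⁻⁴ = 1.22×10⁻⁴ T.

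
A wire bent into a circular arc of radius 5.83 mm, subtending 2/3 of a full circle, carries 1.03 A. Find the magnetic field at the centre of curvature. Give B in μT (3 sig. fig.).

The Biot–Savart field of a circular arc at its centre is B = μ₀Iφ/(4πR), with φ = 4.189 rad.
B = (4π×10⁻⁷ × 1.03 × 4.189) / (4π × 0.00583) = 7.40×10⁻⁵ T.

B ≈ 74.0 μT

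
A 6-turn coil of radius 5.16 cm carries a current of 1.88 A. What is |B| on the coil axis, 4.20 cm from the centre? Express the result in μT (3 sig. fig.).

For an N-turn flat coil, B = Nμ₀IR²/[2(R²+z²)^(3/2)] with R = 0.0516 m, z = 0.042 m.
B = 6 × 1.07×10⁻⁵ T = 6.41×10⁻⁵ T.

B ≈ 64.1 μT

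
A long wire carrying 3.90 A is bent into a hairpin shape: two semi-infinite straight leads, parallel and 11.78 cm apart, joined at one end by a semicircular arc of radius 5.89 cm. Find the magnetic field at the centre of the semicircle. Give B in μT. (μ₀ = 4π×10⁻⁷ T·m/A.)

B ≈ 34.0 μT

The semicircular arc contributes B_arc = μ₀I·π/(4πR) = μ₀I/(4R) = 2.08×10⁻⁵ T.
Each semi-infinite lead is at perpendicular distance R = 0.0589 m from the centre, with the perpendicular foot at its near end, so it contributes μ₀I/(4πR); both point the same way, together 1.32×10⁻⁵ T.
Arc and leads all point the same direction: B = 2.08×10⁻⁵ + 1.32×10⁻⁵ = 3.40×10⁻⁵ T.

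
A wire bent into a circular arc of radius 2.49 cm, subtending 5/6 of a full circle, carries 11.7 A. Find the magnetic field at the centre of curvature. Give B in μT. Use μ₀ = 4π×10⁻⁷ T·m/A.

B ≈ 246 μT

The Biot–Savart field of a circular arc at its centre is B = μ₀Iφ/(4πR), with φ = 5.236 rad.
B = (4π×10⁻⁷ × 11.7 × 5.236) / (4π × 0.0249) = 2.46×10⁻⁴ T.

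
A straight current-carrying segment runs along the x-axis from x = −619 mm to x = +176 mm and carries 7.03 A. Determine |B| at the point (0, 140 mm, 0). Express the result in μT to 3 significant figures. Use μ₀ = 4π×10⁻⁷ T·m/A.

For a finite straight segment, B = (μ₀I/4πd)(sinθ₁ + sinθ₂), where θ₁, θ₂ are the angles from the perpendicular to each end.
The perpendicular distance is d = 0.14 m; the end-offsets along the wire are a = 0.619 m and b = 0.176 m.
sinθ₁ = 0.619/√(0.619²+0.14²) = 0.9754; sinθ₂ = 0.176/√(0.176²+0.14²) = 0.7826.
B = (4π×10⁻⁷ × 7.03) / (4π × 0.14) × (0.9754 + 0.7826) = 8.83×10⁻⁶ T.

B ≈ 8.83 μT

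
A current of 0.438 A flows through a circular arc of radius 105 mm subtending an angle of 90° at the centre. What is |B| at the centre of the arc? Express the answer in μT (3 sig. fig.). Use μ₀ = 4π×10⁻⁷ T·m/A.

B ≈ 0.655 μT

The Biot–Savart field of a circular arc at its centre is B = μ₀Iφ/(4πR), with φ = 1.571 rad.
B = (4π×10⁻⁷ × 0.438 × 1.571) / (4π × 0.105) = 6.55×10⁻⁷ T.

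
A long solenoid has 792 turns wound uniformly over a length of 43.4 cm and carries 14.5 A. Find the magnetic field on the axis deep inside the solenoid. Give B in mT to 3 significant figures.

Inside a long solenoid, B = μ₀nI with n = 1825 turns/m.
B = 4π×10⁻⁷ × 1825 × 14.5 = 3.33×10⁻² T.

B ≈ 33.3 mT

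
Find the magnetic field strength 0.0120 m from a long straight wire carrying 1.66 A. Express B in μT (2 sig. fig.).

B ≈ 28 μT

For an infinitely long straight wire, B = μ₀I/(2πd).
B = (4π×10⁻⁷ × 1.66) / (2π × 0.012) = 2.77×10⁻⁵ T.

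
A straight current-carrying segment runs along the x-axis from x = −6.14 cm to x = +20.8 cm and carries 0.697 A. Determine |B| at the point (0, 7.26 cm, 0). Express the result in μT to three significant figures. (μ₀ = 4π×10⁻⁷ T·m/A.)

B ≈ 1.53 μT

For a finite straight segment, B = (μ₀I/4πd)(sinθ₁ + sinθ₂), where θ₁, θ₂ are the angles from the perpendicular to each end.
The perpendicular distance is d = 0.0726 m; the end-offsets along the wire are a = 0.0614 m and b = 0.208 m.
sinθ₁ = 0.0614/√(0.0614²+0.0726²) = 0.6458; sinθ₂ = 0.208/√(0.208²+0.0726²) = 0.9441.
B = (4π×10⁻⁷ × 0.697) / (4π × 0.0726) × (0.6458 + 0.9441) = 1.53×10⁻⁶ T.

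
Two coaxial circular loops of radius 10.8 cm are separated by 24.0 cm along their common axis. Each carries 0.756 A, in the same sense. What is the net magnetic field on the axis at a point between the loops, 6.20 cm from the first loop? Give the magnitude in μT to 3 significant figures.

Each loop contributes B = μ₀IR²/[2(R²+z²)^(3/2)] on the axis, with z measured from that loop.
Loop 1 (z = 0.062 m): B₁ = 2.87×10⁻⁶ T. Loop 2 (z = 0.178 m): B₂ = 6.14×10⁻⁷ T.
The fields add: B = B₁ + B₂ = 3.48×10⁻⁶ T.

B ≈ 3.48 μT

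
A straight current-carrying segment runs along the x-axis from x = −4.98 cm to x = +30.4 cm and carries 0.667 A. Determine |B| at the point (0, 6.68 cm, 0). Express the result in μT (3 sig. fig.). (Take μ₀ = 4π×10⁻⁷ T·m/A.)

For a finite straight segment, B = (μ₀I/4πd)(sinθ₁ + sinθ₂), where θ₁, θ₂ are the angles from the perpendicular to each end.
The perpendicular distance is d = 0.0668 m; the end-offsets along the wire are a = 0.0498 m and b = 0.304 m.
sinθ₁ = 0.0498/√(0.0498²+0.0668²) = 0.5977; sinθ₂ = 0.304/√(0.304²+0.0668²) = 0.9767.
B = (4π×10⁻⁷ × 0.667) / (4π × 0.0668) × (0.5977 + 0.9767) = 1.57×10⁻⁶ T.

B ≈ 1.57 μT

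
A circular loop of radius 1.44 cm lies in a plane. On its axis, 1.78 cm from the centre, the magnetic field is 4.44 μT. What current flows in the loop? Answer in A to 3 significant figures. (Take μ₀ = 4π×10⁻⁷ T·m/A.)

I ≈ 0.409 A

On the axis of a loop, B = μ₀IR²/[2(R²+z²)^(3/2)], so I = 2B(R²+z²)^(3/2)/(μ₀R²).
R² + z² = 0.0002074 + 0.0003168 = 0.0005242 m²; raised to 3/2 gives 1.20×10⁻⁵ m³.
I = 2 × 4.44×10⁻⁶ × 1.20×10⁻⁵ / (1.26×10⁻⁶ × 0.0002074) = 0.409 A.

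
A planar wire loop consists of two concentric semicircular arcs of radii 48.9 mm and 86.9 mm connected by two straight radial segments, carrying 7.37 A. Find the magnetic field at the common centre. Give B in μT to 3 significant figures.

B ≈ 20.7 μT

The radial connectors point toward the centre, so dl × r̂ = 0 and they contribute nothing.
Each semicircle gives μ₀I/(4R): inner arc 4.73×10⁻⁵ T, outer arc 2.66×10⁻⁵ T.
The two arcs carry current in opposite angular senses, so their fields oppose: B = |4.73×10⁻⁵ − 2.66×10⁻⁵| = 2.07×10⁻⁵ T.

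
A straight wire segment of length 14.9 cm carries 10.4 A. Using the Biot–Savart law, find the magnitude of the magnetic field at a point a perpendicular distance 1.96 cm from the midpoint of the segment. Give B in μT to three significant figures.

For a finite straight segment, B = (μ₀I/4πd)(sinθ₁ + sinθ₂), where θ₁, θ₂ are the angles from the perpendicular to each end.
The perpendicular from the point meets the wire at its midpoint, so each end is L/2 = 0.0745 m away along the wire.
sinθ₁ = 0.0745/√(0.0745²+0.0196²) = 0.9671; sinθ₂ = 0.0745/√(0.0745²+0.0196²) = 0.9671.
B = (4π×10⁻⁷ × 10.4) / (4π × 0.0196) × (0.9671 + 0.9671) = 1.03×10⁻⁴ T.

B ≈ 103 μT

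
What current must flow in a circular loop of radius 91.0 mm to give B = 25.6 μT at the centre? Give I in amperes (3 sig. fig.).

At the centre of a circular loop B = μ₀I/(2R), so I = 2RB/μ₀.
With R = 0.091 m, I = 2 × 0.091 × 2.56×10⁻⁵ / (4π×10⁻⁷) = 3.71 A.

I ≈ 3.71 A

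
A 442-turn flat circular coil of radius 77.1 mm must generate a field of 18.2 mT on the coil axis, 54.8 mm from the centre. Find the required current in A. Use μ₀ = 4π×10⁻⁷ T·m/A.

I ≈ 9.33 A

For an N-turn coil, B = Nμ₀IR²/[2(R²+z²)^(3/2)] with R = 0.0771 m, z = 0.0548 m, so I = 2B(R²+z²)^(3/2)/(Nμ₀R²) = 2 × 1.82×10⁻² × 8.46×10⁻⁴ / (442 × 4π×10⁻⁷ × 0.005944) = 9.33 A.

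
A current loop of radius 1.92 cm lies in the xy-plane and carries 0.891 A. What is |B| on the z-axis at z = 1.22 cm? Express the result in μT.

On the axis of a circular loop, B = μ₀IR² / [2(R²+z²)^(3/2)].
R² + z² = (0.0192)² + (0.0122)² = 0.0005175 m², and (R²+z²)^(3/2) = 1.18×10⁻⁵ m³.
B = (4π×10⁻⁷ × 0.891 × 0.0003686) / (2 × 1.18×10⁻⁵) = 1.75×10⁻⁵ T.

B ≈ 17.5 μT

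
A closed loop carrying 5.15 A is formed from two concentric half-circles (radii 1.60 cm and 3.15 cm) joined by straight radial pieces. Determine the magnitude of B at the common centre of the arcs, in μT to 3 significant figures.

B ≈ 49.8 μT

The radial connectors point toward the centre, so dl × r̂ = 0 and they contribute nothing.
Each semicircle gives μ₀I/(4R): inner arc 1.01×10⁻⁴ T, outer arc 5.14×10⁻⁵ T.
The two arcs carry current in opposite angular senses, so their fields oppose: B = |1.01×10⁻⁴ − 5.14×10⁻⁵| = 4.98×10⁻⁵ T.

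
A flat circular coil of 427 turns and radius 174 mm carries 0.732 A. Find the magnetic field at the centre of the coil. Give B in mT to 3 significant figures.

B ≈ 1.13 mT

For an N-turn flat coil, B = Nμ₀I/(2R) with R = 0.174 m.
B = 427 × 2.64×10⁻⁶ T = 1.13×10⁻³ T.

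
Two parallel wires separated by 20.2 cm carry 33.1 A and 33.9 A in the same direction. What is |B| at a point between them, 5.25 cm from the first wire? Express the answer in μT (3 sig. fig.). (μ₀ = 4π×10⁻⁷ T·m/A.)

B ≈ 80.7 μT

Each long wire gives B = μ₀I/(2πd). Distances are d₁ = 0.0525 m and d₂ = 0.1495 m.
B₁ = 1.26×10⁻⁴ T, B₂ = 4.54×10⁻⁵ T.
Between parallel currents the two contributions point in opposite directions, so they subtract. B = |B₁ − B₂| = |1.26×10⁻⁴ − 4.54×10⁻⁵| = 8.07×10⁻⁵ T.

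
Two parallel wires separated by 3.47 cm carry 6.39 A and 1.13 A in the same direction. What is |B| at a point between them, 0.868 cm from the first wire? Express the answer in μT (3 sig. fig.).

B ≈ 139 μT

Each long wire gives B = μ₀I/(2πd). Distances are d₁ = 0.00868 m and d₂ = 0.02602 m.
B₁ = 1.47×10⁻⁴ T, B₂ = 8.69×10⁻⁶ T.
Between parallel currents the two contributions point in opposite directions, so they subtract. B = |B₁ − B₂| = |1.47×10⁻⁴ − 8.69×10⁻⁶| = 1.39×10⁻⁴ T.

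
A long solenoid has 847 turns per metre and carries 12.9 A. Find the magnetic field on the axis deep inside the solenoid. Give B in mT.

Inside a long solenoid, B = μ₀nI with n = 847 turns/m.
B = 4π×10⁻⁷ × 847 × 12.9 = 1.37×10⁻² T.

B ≈ 13.7 mT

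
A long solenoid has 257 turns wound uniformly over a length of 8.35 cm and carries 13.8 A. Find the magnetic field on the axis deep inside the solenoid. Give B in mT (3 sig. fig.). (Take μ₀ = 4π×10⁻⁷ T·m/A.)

Inside a long solenoid, B = μ₀nI with n = 3078 turns/m.
B = 4π×10⁻⁷ × 3078 × 13.8 = 5.34×10⁻² T.

B ≈ 53.4 mT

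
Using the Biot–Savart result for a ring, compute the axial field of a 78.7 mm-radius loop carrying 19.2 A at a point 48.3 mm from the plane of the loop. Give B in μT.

On the axis of a circular loop, B = μ₀IR² / [2(R²+z²)^(3/2)].
R² + z² = (0.0787)² + (0.0483)² = 0.008527 m², and (R²+z²)^(3/2) = 7.87×10⁻⁴ m³.
B = (4π×10⁻⁷ × 19.2 × 0.006194) / (2 × 7.87×10⁻⁴) = 9.49×10⁻⁵ T.

B ≈ 94.9 μT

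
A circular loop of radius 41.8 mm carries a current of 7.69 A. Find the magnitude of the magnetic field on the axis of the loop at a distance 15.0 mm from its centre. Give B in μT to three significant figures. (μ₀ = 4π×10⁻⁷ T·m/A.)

On the axis of a circular loop, B = μ₀IR² / [2(R²+z²)^(3/2)].
R² + z² = (0.0418)² + (0.015)² = 0.001972 m², and (R²+z²)^(3/2) = 8.76×10⁻⁵ m³.
B = (4π×10⁻⁷ × 7.69 × 0.001747) / (2 × 8.76×10⁻⁵) = 9.64×10⁻⁵ T.

B ≈ 96.4 μT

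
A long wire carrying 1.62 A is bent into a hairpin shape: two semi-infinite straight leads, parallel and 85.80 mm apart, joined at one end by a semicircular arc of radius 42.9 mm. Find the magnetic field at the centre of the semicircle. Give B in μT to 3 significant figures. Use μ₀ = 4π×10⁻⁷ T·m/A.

B ≈ 19.4 μT

The semicircular arc contributes B_arc = μ₀I·π/(4πR) = μ₀I/(4R) = 1.19×10⁻⁵ T.
Each semi-infinite lead is at perpendicular distance R = 0.0429 m from the centre, with the perpendicular foot at its near end, so it contributes μ₀I/(4πR); both point the same way, together 7.55×10⁻⁶ T.
Arc and leads all point the same direction: B = 1.19×10⁻⁵ + 7.55×10⁻⁶ = 1.94×10⁻⁵ T.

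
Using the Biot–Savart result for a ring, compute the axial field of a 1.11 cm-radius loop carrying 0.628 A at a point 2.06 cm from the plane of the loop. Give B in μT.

On the axis of a circular loop, B = μ₀IR² / [2(R²+z²)^(3/2)].
R² + z² = (0.0111)² + (0.0206)² = 0.0005476 m², and (R²+z²)^(3/2) = 1.28×10⁻⁵ m³.
B = (4π×10⁻⁷ × 0.628 × 0.0001232) / (2 × 1.28×10⁻⁵) = 3.79×10⁻⁶ T.

B ≈ 3.79 μT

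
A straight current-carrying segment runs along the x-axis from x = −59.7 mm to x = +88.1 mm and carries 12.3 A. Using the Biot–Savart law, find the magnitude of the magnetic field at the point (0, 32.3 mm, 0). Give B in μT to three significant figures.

B ≈ 69.2 μT

For a finite straight segment, B = (μ₀I/4πd)(sinθ₁ + sinθ₂), where θ₁, θ₂ are the angles from the perpendicular to each end.
The perpendicular distance is d = 0.0323 m; the end-offsets along the wire are a = 0.0597 m and b = 0.0881 m.
sinθ₁ = 0.0597/√(0.0597²+0.0323²) = 0.8795; sinθ₂ = 0.0881/√(0.0881²+0.0323²) = 0.9389.
B = (4π×10⁻⁷ × 12.3) / (4π × 0.0323) × (0.8795 + 0.9389) = 6.92×10⁻⁵ T.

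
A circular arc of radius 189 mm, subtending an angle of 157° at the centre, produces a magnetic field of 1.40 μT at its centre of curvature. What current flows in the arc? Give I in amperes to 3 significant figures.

I ≈ 0.966 A

For a circular arc, B = μ₀Iφ/(4πR) with φ in radians; here φ = 2.74 rad.
So I = 4πRB/(μ₀φ) = 4π × 0.189 × 1.40×10⁻⁶ / (4π×10⁻⁷ × 2.74) = 0.966 A.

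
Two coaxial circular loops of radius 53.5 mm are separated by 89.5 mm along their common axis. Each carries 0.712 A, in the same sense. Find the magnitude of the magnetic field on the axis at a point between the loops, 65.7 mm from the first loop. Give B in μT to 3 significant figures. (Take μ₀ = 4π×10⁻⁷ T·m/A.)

B ≈ 8.48 μT

Each loop contributes B = μ₀IR²/[2(R²+z²)^(3/2)] on the axis, with z measured from that loop.
Loop 1 (z = 0.0657 m): B₁ = 2.11×10⁻⁶ T. Loop 2 (z = 0.0238 m): B₂ = 6.38×10⁻⁶ T.
The fields add: B = B₁ + B₂ = 8.48×10⁻⁶ T.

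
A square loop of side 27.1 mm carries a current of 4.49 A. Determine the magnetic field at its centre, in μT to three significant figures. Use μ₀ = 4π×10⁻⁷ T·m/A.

B ≈ 187 μT

Each side is a finite straight segment at perpendicular distance d = a/(2 tan(π/4)) = 0.01355 m from the centre, with end-angles ±π/4.
One side contributes B₁ = (μ₀I/4πd)·2 sin(π/4) = 4.69×10⁻⁵ T.
All 4 sides add in the same direction: B = 4 × 4.69×10⁻⁵ = 1.87×10⁻⁴ T.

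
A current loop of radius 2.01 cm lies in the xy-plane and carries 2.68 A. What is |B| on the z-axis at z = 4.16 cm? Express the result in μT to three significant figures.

B ≈ 6.90 μT

On the axis of a circular loop, B = μ₀IR² / [2(R²+z²)^(3/2)].
R² + z² = (0.0201)² + (0.0416)² = 0.002135 m², and (R²+z²)^(3/2) = 9.86×10⁻⁵ m³.
B = (4π×10⁻⁷ × 2.68 × 0.000404) / (2 × 9.86×10⁻⁵) = 6.90×10⁻⁶ T.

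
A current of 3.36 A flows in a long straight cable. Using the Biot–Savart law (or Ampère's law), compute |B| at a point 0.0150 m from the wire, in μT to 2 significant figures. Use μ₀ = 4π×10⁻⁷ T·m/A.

For an infinitely long straight wire, B = μ₀I/(2πd).
B = (4π×10⁻⁷ × 3.36) / (2π × 0.015) = 4.48×10⁻⁵ T.

B ≈ 45 μT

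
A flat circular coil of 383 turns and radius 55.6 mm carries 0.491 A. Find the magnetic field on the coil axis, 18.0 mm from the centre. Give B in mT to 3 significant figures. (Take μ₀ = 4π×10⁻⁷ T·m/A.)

B ≈ 1.83 mT

For an N-turn flat coil, B = Nμ₀IR²/[2(R²+z²)^(3/2)] with R = 0.0556 m, z = 0.018 m.
B = 383 × 4.78×10⁻⁶ T = 1.83×10⁻³ T.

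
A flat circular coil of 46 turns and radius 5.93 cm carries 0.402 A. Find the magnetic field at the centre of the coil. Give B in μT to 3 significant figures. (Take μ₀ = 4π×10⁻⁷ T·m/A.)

B ≈ 196 μT

For an N-turn flat coil, B = Nμ₀I/(2R) with R = 0.0593 m.
B = 46 × 4.26×10⁻⁶ T = 1.96×10⁻⁴ T.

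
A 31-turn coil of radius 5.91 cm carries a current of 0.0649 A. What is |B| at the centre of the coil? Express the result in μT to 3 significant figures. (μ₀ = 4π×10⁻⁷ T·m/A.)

B ≈ 21.4 μT

For an N-turn flat coil, B = Nμ₀I/(2R) with R = 0.0591 m.
B = 31 × 6.90×10⁻⁷ T = 2.14×10⁻⁵ T.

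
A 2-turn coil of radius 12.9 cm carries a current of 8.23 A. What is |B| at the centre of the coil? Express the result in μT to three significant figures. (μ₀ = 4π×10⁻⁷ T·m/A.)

For an N-turn flat coil, B = Nμ₀I/(2R) with R = 0.129 m.
B = 2 × 4.01×10⁻⁵ T = 8.02×10⁻⁵ T.

B ≈ 80.2 μT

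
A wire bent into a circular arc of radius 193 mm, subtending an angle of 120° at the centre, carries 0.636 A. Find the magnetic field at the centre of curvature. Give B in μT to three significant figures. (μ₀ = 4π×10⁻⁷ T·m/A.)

The Biot–Savart field of a circular arc at its centre is B = μ₀Iφ/(4πR), with φ = 2.094 rad.
B = (4π×10⁻⁷ × 0.636 × 2.094) / (4π × 0.193) = 6.90×10⁻⁷ T.

B ≈ 0.690 μT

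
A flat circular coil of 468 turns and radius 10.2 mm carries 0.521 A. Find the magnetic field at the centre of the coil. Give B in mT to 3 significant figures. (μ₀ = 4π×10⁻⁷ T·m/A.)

B ≈ 15.0 mT

For an N-turn flat coil, B = Nμ₀I/(2R) with R = 0.0102 m.
B = 468 × 3.21×10⁻⁵ T = 1.50×10⁻² T.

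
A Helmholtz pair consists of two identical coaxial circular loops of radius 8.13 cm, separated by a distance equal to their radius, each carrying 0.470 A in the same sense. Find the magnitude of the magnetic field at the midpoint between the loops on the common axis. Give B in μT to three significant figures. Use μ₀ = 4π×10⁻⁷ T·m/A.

B ≈ 5.20 μT

Each loop contributes B = μ₀IR²/[2(R²+z²)^(3/2)] on the axis, with z measured from that loop.
Loop 1 (z = 0.04065 m): B₁ = 2.60×10⁻⁶ T. Loop 2 (z = 0.04065 m): B₂ = 2.60×10⁻⁶ T.
The fields add: B = B₁ + B₂ = 5.20×10⁻⁶ T.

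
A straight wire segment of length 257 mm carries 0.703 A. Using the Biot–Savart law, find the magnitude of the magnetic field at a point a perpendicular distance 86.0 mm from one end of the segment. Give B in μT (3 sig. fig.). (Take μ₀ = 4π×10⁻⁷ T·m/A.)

For a finite straight segment, B = (μ₀I/4πd)(sinθ₁ + sinθ₂), where θ₁, θ₂ are the angles from the perpendicular to each end.
The perpendicular foot is at one end, so the two end-offsets along the wire are 0 and L = 0.257 m.
sinθ₁ = 0/√(0²+0.086²) = 0.0000; sinθ₂ = 0.257/√(0.257²+0.086²) = 0.9483.
B = (4π×10⁻⁷ × 0.703) / (4π × 0.086) × (0.0000 + 0.9483) = 7.75×10⁻⁷ T.

B ≈ 0.775 μT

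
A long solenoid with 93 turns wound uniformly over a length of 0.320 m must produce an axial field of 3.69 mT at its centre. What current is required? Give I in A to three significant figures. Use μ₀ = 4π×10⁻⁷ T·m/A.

Inside a long solenoid B = μ₀nI with n = 290.6 m⁻¹, so I = B/(μ₀n).
I = 3.69×10⁻³ / (4π×10⁻⁷ × 290.6) = 10.1 A.

I ≈ 10.1 A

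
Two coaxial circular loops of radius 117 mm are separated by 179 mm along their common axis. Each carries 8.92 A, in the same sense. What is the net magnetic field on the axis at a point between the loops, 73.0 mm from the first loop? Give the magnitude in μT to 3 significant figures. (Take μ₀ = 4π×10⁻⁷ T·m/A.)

Each loop contributes B = μ₀IR²/[2(R²+z²)^(3/2)] on the axis, with z measured from that loop.
Loop 1 (z = 0.073 m): B₁ = 2.93×10⁻⁵ T. Loop 2 (z = 0.106 m): B₂ = 1.95×10⁻⁵ T.
The fields add: B = B₁ + B₂ = 4.87×10⁻⁵ T.

B ≈ 48.7 μT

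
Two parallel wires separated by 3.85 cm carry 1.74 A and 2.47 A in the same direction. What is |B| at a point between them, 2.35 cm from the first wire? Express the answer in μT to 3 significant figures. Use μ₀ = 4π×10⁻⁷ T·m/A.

B ≈ 18.1 μT

Each long wire gives B = μ₀I/(2πd). Distances are d₁ = 0.0235 m and d₂ = 0.015 m.
B₁ = 1.48×10⁻⁵ T, B₂ = 3.29×10⁻⁵ T.
Between parallel currents the two contributions point in opposite directions, so they subtract. B = |B₁ − B₂| = |1.48×10⁻⁵ − 3.29×10⁻⁵| = 1.81×10⁻⁵ T.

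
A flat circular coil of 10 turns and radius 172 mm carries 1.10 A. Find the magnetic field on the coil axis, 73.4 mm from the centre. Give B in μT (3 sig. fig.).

B ≈ 31.3 μT

For an N-turn flat coil, B = Nμ₀IR²/[2(R²+z²)^(3/2)] with R = 0.172 m, z = 0.0734 m.
B = 10 × 3.13×10⁻⁶ T = 3.13×10⁻⁵ T.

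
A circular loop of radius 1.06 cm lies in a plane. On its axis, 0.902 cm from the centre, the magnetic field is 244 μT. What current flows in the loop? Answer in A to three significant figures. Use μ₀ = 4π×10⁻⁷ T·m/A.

I ≈ 9.32 A

On the axis of a loop, B = μ₀IR²/[2(R²+z²)^(3/2)], so I = 2B(R²+z²)^(3/2)/(μ₀R²).
R² + z² = 0.0001124 + 8.136×10⁻⁵ = 0.0001937 m²; raised to 3/2 gives 2.70×10⁻⁶ m³.
I = 2 × 2.44×10⁻⁴ × 2.70×10⁻⁶ / (1.26×10⁻⁶ × 0.0001124) = 9.32 A.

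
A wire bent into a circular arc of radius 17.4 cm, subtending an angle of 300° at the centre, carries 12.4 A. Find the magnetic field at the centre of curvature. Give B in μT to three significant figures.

The Biot–Savart field of a circular arc at its centre is B = μ₀Iφ/(4πR), with φ = 5.236 rad.
B = (4π×10⁻⁷ × 12.4 × 5.236) / (4π × 0.174) = 3.73×10⁻⁵ T.

B ≈ 37.3 μT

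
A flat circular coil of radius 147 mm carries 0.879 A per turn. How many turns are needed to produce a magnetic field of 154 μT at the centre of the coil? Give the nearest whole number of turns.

For an N-turn coil, B = Nμ₀I/(2R). A single turn gives B₁ = 3.76×10⁻⁶ T with R = 0.147 m.
N = B/B₁ = 1.54×10⁻⁴ / 3.76×10⁻⁶ = 40.99.

N = 41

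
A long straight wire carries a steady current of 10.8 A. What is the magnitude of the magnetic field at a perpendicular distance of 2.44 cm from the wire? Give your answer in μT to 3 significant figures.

For an infinitely long straight wire, B = μ₀I/(2πd).
B = (4π×10⁻⁷ × 10.8) / (2π × 0.0244) = 8.85×10⁻⁵ T.

B ≈ 88.5 μT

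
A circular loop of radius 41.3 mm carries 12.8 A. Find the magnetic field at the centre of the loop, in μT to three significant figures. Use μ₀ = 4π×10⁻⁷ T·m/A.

B ≈ 195 μT

At the centre of a circular loop the Biot–Savart law gives B = μ₀I/(2R).
B = (4π×10⁻⁷ × 12.8) / (2 × 0.0413) = 1.95×10⁻⁴ T.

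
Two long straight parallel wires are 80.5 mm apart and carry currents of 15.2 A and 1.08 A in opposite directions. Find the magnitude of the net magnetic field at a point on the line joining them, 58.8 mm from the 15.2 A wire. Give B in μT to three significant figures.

Each long wire gives B = μ₀I/(2πd). Distances are d₁ = 0.0588 m and d₂ = 0.0217 m.
B₁ = 5.17×10⁻⁵ T, B₂ = 9.95×10⁻⁶ T.
Between antiparallel currents both contributions point the same way, so they add. B = B₁ + B₂ = 5.17×10⁻⁵ + 9.95×10⁻⁶ = 6.17×10⁻⁵ T.

B ≈ 61.7 μT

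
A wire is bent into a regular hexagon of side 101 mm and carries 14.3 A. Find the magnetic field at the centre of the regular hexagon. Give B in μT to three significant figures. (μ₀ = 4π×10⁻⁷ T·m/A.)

Each side is a finite straight segment at perpendicular distance d = a/(2 tan(π/6)) = 0.08747 m from the centre, with end-angles ±π/6.
One side contributes B₁ = (μ₀I/4πd)·2 sin(π/6) = 1.63×10⁻⁵ T.
All 6 sides add in the same direction: B = 6 × 1.63×10⁻⁵ = 9.81×10⁻⁵ T.

B ≈ 98.1 μT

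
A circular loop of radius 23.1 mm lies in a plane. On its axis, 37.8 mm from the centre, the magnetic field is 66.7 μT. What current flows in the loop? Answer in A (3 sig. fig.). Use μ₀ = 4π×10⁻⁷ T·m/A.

I ≈ 17.3 A

On the axis of a loop, B = μ₀IR²/[2(R²+z²)^(3/2)], so I = 2B(R²+z²)^(3/2)/(μ₀R²).
R² + z² = 0.0005336 + 0.001429 = 0.001962 m²; raised to 3/2 gives 8.69×10⁻⁵ m³.
I = 2 × 6.67×10⁻⁵ × 8.69×10⁻⁵ / (1.26×10⁻⁶ × 0.0005336) = 17.3 A.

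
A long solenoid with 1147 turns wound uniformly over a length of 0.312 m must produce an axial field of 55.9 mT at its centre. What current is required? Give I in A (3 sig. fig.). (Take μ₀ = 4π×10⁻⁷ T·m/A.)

Inside a long solenoid B = μ₀nI with n = 3676 m⁻¹, so I = B/(μ₀n).
I = 5.59×10⁻² / (4π×10⁻⁷ × 3676) = 12.1 A.

I ≈ 12.1 A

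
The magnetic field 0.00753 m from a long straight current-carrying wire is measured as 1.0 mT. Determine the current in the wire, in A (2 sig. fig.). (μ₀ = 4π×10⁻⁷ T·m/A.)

I ≈ 38 A

For a long straight wire B = μ₀I/(2πd), so I = 2πdB/μ₀.
I = 2π × 0.00753 × 1.00×10⁻³ / (4π×10⁻⁷) = 37.6 A.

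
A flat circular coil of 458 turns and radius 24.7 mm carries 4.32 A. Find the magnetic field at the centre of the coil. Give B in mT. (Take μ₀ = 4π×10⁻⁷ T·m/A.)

B ≈ 50.3 mT

For an N-turn flat coil, B = Nμ₀I/(2R) with R = 0.0247 m.
B = 458 × 1.10×10⁻⁴ T = 5.03×10⁻² T.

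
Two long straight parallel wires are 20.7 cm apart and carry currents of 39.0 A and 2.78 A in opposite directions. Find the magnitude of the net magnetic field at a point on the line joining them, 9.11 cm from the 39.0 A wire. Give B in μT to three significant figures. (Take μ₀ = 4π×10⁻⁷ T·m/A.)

B ≈ 90.4 μT

Each long wire gives B = μ₀I/(2πd). Distances are d₁ = 0.0911 m and d₂ = 0.1159 m.
B₁ = 8.56×10⁻⁵ T, B₂ = 4.80×10⁻⁶ T.
Between antiparallel currents both contributions point the same way, so they add. B = B₁ + B₂ = 8.56×10⁻⁵ + 4.80×10⁻⁶ = 9.04×10⁻⁵ T.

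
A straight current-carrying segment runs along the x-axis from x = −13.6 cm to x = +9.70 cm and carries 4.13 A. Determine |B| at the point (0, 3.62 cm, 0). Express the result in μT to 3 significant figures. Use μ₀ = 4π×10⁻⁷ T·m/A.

For a finite straight segment, B = (μ₀I/4πd)(sinθ₁ + sinθ₂), where θ₁, θ₂ are the angles from the perpendicular to each end.
The perpendicular distance is d = 0.0362 m; the end-offsets along the wire are a = 0.136 m and b = 0.097 m.
sinθ₁ = 0.136/√(0.136²+0.0362²) = 0.9664; sinθ₂ = 0.097/√(0.097²+0.0362²) = 0.9369.
B = (4π×10⁻⁷ × 4.13) / (4π × 0.0362) × (0.9664 + 0.9369) = 2.17×10⁻⁵ T.

B ≈ 21.7 μT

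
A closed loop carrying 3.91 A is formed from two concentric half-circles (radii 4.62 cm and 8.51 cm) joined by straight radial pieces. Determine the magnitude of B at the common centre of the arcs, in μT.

The radial connectors point toward the centre, so dl × r̂ = 0 and they contribute nothing.
Each semicircle gives μ₀I/(4R): inner arc 2.66×10⁻⁵ T, outer arc 1.44×10⁻⁵ T.
The two arcs carry current in opposite angular senses, so their fields oppose: B = |2.66×10⁻⁵ − 1.44×10⁻⁵| = 1.22×10⁻⁵ T.

B ≈ 12.2 μT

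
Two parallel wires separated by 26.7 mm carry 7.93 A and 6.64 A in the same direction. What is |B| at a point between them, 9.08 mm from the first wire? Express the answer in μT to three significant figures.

B ≈ 99.3 μT

Each long wire gives B = μ₀I/(2πd). Distances are d₁ = 0.00908 m and d₂ = 0.01762 m.
B₁ = 1.75×10⁻⁴ T, B₂ = 7.54×10⁻⁵ T.
Between parallel currents the two contributions point in opposite directions, so they subtract. B = |B₁ − B₂| = |1.75×10⁻⁴ − 7.54×10⁻⁵| = 9.93×10⁻⁵ T.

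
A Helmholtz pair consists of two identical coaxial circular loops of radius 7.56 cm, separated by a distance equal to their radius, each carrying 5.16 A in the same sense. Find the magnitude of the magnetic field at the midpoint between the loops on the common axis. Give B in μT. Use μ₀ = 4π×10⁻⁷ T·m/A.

Each loop contributes B = μ₀IR²/[2(R²+z²)^(3/2)] on the axis, with z measured from that loop.
Loop 1 (z = 0.0378 m): B₁ = 3.07×10⁻⁵ T. Loop 2 (z = 0.0378 m): B₂ = 3.07×10⁻⁵ T.
The fields add: B = B₁ + B₂ = 6.14×10⁻⁵ T.

B ≈ 61.4 μT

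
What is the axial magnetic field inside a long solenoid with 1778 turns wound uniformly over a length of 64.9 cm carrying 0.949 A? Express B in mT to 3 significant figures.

B ≈ 3.27 mT

Inside a long solenoid, B = μ₀nI with n = 2740 turns/m.
B = 4π×10⁻⁷ × 2740 × 0.949 = 3.27×10⁻³ T.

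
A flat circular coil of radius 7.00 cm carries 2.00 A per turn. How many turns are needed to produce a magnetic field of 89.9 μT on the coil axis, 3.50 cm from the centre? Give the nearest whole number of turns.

N = 7

For an N-turn coil, B = Nμ₀IR²/[2(R²+z²)^(3/2)]. A single turn gives B₁ = 1.28×10⁻⁵ T with R = 0.07 m, z = 0.035 m.
N = B/B₁ = 8.99×10⁻⁵ / 1.28×10⁻⁵ = 7.00.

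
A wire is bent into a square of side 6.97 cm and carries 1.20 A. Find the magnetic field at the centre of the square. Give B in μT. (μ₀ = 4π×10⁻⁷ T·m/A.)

B ≈ 19.5 μT

Each side is a finite straight segment at perpendicular distance d = a/(2 tan(π/4)) = 0.03485 m from the centre, with end-angles ±π/4.
One side contributes B₁ = (μ₀I/4πd)·2 sin(π/4) = 4.87×10⁻⁶ T.
All 4 sides add in the same direction: B = 4 × 4.87×10⁻⁶ = 1.95×10⁻⁵ T.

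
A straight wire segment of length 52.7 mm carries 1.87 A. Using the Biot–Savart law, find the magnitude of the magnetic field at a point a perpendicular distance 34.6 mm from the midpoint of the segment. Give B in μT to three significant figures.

B ≈ 6.55 μT

For a finite straight segment, B = (μ₀I/4πd)(sinθ₁ + sinθ₂), where θ₁, θ₂ are the angles from the perpendicular to each end.
The perpendicular from the point meets the wire at its midpoint, so each end is L/2 = 0.02635 m away along the wire.
sinθ₁ = 0.02635/√(0.02635²+0.0346²) = 0.6059; sinθ₂ = 0.02635/√(0.02635²+0.0346²) = 0.6059.
B = (4π×10⁻⁷ × 1.87) / (4π × 0.0346) × (0.6059 + 0.6059) = 6.55×10⁻⁶ T.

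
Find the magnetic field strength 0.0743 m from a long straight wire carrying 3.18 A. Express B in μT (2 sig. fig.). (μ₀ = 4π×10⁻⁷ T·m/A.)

For an infinitely long straight wire, B = μ₀I/(2πd).
B = (4π×10⁻⁷ × 3.18) / (2π × 0.0743) = 8.56×10⁻⁶ T.

B ≈ 8.6 μT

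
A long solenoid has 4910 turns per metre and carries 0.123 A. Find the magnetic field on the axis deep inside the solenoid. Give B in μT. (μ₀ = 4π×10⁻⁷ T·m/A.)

Inside a long solenoid, B = μ₀nI with n = 4910 turns/m.
B = 4π×10⁻⁷ × 4910 × 0.123 = 7.59×10⁻⁴ T.

B ≈ 759 μT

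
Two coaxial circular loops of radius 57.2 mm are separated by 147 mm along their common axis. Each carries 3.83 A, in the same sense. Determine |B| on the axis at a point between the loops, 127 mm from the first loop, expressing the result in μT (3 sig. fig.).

Each loop contributes B = μ₀IR²/[2(R²+z²)^(3/2)] on the axis, with z measured from that loop.
Loop 1 (z = 0.127 m): B₁ = 2.91×10⁻⁶ T. Loop 2 (z = 0.02 m): B₂ = 3.54×10⁻⁵ T.
The fields add: B = B₁ + B₂ = 3.83×10⁻⁵ T.

B ≈ 38.3 μT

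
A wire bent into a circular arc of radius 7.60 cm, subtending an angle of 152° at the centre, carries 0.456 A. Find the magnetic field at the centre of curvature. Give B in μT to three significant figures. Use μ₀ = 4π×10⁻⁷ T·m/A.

B ≈ 1.59 μT

The Biot–Savart field of a circular arc at its centre is B = μ₀Iφ/(4πR), with φ = 2.653 rad.
B = (4π×10⁻⁷ × 0.456 × 2.653) / (4π × 0.076) = 1.59×10⁻⁶ T.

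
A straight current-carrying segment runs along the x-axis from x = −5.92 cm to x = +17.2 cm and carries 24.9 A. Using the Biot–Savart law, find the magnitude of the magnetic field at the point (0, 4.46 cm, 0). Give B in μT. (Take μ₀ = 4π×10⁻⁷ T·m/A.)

B ≈ 98.6 μT

For a finite straight segment, B = (μ₀I/4πd)(sinθ₁ + sinθ₂), where θ₁, θ₂ are the angles from the perpendicular to each end.
The perpendicular distance is d = 0.0446 m; the end-offsets along the wire are a = 0.0592 m and b = 0.172 m.
sinθ₁ = 0.0592/√(0.0592²+0.0446²) = 0.7987; sinθ₂ = 0.172/√(0.172²+0.0446²) = 0.9680.
B = (4π×10⁻⁷ × 24.9) / (4π × 0.0446) × (0.7987 + 0.9680) = 9.86×10⁻⁵ T.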